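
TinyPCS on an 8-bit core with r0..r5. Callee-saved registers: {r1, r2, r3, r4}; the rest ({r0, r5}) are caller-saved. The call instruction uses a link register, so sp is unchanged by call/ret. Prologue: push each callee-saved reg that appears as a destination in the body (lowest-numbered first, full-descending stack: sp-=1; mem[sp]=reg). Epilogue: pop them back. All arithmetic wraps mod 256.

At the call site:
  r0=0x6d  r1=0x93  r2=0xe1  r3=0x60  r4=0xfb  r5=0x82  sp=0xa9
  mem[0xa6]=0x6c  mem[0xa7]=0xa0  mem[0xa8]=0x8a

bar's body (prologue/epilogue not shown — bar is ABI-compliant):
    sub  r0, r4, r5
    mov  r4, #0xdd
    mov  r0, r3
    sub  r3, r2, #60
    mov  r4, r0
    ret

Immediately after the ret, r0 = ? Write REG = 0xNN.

REG = 0x60

prologue: push r3 -> mem[0xa8]=0x60, sp=0xa8
prologue: push r4 -> mem[0xa7]=0xfb, sp=0xa7
body[0] sub  r0, r4, r5 -> r0=0x79
body[1] mov  r4, #0xdd -> r4=0xdd
body[2] mov  r0, r3 -> r0=0x60
body[3] sub  r3, r2, #60 -> r3=0xa5
body[4] mov  r4, r0 -> r4=0x60
epilogue: pop r4=0xfb, sp=0xa8
epilogue: pop r3=0x60, sp=0xa9
r0 is caller-saved -> body value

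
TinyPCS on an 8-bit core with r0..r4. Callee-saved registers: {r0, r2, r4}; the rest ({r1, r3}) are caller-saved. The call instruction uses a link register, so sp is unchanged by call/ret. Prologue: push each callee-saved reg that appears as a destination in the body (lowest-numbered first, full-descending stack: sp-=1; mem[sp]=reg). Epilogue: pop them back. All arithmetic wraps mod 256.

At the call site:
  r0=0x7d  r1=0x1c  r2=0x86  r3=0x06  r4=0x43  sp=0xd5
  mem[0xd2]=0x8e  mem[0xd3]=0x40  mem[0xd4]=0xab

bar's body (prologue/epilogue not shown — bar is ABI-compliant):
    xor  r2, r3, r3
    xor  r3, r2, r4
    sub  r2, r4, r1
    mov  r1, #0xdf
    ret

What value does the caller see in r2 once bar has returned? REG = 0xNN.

prologue: push r2 -> mem[0xd4]=0x86, sp=0xd4
body[0] xor  r2, r3, r3 -> r2=0x00
body[1] xor  r3, r2, r4 -> r3=0x43
body[2] sub  r2, r4, r1 -> r2=0x27
body[3] mov  r1, #0xdf -> r1=0xdf
epilogue: pop r2=0x86, sp=0xd5
r2 is callee-saved -> restored

REG = 0x86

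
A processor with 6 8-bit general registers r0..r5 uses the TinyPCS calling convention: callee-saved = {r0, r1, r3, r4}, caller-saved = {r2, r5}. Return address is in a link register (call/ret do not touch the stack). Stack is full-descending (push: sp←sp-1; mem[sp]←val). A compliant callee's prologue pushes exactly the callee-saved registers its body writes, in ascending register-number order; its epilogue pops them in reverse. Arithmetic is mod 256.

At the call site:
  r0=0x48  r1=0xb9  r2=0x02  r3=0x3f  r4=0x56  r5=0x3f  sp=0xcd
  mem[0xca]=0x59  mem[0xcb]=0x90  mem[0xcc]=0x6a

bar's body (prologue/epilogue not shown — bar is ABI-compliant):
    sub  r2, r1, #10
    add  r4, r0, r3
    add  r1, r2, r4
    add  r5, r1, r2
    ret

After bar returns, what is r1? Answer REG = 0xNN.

REG = 0xb9

prologue: push r1 → mem[0xcc]=0xb9, sp=0xcc
prologue: push r4 → mem[0xcb]=0x56, sp=0xcb
body[0] sub  r2, r1, #10 → r2=0xaf
body[1] add  r4, r0, r3 → r4=0x87
body[2] add  r1, r2, r4 → r1=0x36
body[3] add  r5, r1, r2 → r5=0xe5
epilogue: pop r4=0x56, sp=0xcc
epilogue: pop r1=0xb9, sp=0xcd
r1 is callee-saved → restored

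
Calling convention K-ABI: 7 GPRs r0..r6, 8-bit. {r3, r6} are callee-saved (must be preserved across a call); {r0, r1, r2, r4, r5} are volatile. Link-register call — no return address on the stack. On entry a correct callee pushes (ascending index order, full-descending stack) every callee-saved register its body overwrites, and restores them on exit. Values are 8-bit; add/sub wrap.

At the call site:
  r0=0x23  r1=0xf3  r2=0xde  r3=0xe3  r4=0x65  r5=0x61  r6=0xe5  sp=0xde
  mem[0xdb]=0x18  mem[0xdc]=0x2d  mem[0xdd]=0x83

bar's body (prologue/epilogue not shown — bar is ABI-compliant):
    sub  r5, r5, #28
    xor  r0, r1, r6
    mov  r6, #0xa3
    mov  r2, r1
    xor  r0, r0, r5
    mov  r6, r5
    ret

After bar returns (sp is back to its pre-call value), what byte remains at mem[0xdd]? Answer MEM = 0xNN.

MEM = 0xe5

prologue: push r6 → mem[0xdd]=0xe5, sp=0xdd
body[0] sub  r5, r5, #28 → r5=0x45
body[1] xor  r0, r1, r6 → r0=0x16
body[2] mov  r6, #0xa3 → r6=0xa3
body[3] mov  r2, r1 → r2=0xf3
body[4] xor  r0, r0, r5 → r0=0x53
body[5] mov  r6, r5 → r6=0x45
epilogue: pop r6=0xe5, sp=0xde
prologue pushed ['r6'] at ['0xdd']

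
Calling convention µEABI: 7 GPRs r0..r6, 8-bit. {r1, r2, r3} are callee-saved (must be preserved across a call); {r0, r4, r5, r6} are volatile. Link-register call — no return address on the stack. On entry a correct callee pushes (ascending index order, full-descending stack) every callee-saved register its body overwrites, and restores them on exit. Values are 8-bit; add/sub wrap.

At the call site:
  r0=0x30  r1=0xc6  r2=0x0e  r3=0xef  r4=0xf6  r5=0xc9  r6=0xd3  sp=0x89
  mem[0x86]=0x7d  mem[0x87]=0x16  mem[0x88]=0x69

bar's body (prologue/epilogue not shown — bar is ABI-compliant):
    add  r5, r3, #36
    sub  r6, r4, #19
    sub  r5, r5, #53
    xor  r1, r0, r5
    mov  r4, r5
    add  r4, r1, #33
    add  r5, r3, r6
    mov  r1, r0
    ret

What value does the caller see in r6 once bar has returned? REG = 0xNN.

prologue: push r1 -> mem[0x88]=0xc6, sp=0x88
body[0] add  r5, r3, #36 -> r5=0x13
body[1] sub  r6, r4, #19 -> r6=0xe3
body[2] sub  r5, r5, #53 -> r5=0xde
body[3] xor  r1, r0, r5 -> r1=0xee
body[4] mov  r4, r5 -> r4=0xde
body[5] add  r4, r1, #33 -> r4=0x0f
body[6] add  r5, r3, r6 -> r5=0xd2
body[7] mov  r1, r0 -> r1=0x30
epilogue: pop r1=0xc6, sp=0x89
r6 is caller-saved -> body value

REG = 0xe3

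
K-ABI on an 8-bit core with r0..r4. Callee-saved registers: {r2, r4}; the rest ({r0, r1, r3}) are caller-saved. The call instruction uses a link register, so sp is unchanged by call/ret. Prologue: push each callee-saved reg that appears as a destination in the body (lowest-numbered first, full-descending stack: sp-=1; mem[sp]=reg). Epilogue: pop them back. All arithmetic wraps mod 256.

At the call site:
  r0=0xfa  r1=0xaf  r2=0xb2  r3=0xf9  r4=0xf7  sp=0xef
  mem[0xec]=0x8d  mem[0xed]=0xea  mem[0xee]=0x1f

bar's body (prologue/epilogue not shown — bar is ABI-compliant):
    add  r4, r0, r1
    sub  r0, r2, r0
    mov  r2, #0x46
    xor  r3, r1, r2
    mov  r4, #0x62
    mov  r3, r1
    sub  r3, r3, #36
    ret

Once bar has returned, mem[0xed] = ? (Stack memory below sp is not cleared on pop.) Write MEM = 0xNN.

prologue: push r2 → mem[0xee]=0xb2, sp=0xee
prologue: push r4 → mem[0xed]=0xf7, sp=0xed
body[0] add  r4, r0, r1 → r4=0xa9
body[1] sub  r0, r2, r0 → r0=0xb8
body[2] mov  r2, #0x46 → r2=0x46
body[3] xor  r3, r1, r2 → r3=0xe9
body[4] mov  r4, #0x62 → r4=0x62
body[5] mov  r3, r1 → r3=0xaf
body[6] sub  r3, r3, #36 → r3=0x8b
epilogue: pop r4=0xf7, sp=0xee
epilogue: pop r2=0xb2, sp=0xef
prologue pushed ['r2', 'r4'] at ['0xee', '0xed']

MEM = 0xf7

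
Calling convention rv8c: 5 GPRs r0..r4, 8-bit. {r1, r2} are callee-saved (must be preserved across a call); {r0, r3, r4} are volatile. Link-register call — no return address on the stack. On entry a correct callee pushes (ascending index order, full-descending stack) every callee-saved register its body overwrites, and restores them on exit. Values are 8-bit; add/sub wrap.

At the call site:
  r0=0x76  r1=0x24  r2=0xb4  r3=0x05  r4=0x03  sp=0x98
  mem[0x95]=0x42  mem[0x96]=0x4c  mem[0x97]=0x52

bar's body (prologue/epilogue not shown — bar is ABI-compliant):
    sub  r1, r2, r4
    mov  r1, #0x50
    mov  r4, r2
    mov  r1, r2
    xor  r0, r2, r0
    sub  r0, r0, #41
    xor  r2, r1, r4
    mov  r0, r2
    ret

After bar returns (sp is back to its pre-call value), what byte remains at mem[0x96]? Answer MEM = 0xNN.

MEM = 0xb4

prologue: push r1 -> mem[0x97]=0x24, sp=0x97
prologue: push r2 -> mem[0x96]=0xb4, sp=0x96
body[0] sub  r1, r2, r4 -> r1=0xb1
body[1] mov  r1, #0x50 -> r1=0x50
body[2] mov  r4, r2 -> r4=0xb4
body[3] mov  r1, r2 -> r1=0xb4
body[4] xor  r0, r2, r0 -> r0=0xc2
body[5] sub  r0, r0, #41 -> r0=0x99
body[6] xor  r2, r1, r4 -> r2=0x00
body[7] mov  r0, r2 -> r0=0x00
epilogue: pop r2=0xb4, sp=0x97
epilogue: pop r1=0x24, sp=0x98
prologue pushed ['r1', 'r2'] at ['0x97', '0x96']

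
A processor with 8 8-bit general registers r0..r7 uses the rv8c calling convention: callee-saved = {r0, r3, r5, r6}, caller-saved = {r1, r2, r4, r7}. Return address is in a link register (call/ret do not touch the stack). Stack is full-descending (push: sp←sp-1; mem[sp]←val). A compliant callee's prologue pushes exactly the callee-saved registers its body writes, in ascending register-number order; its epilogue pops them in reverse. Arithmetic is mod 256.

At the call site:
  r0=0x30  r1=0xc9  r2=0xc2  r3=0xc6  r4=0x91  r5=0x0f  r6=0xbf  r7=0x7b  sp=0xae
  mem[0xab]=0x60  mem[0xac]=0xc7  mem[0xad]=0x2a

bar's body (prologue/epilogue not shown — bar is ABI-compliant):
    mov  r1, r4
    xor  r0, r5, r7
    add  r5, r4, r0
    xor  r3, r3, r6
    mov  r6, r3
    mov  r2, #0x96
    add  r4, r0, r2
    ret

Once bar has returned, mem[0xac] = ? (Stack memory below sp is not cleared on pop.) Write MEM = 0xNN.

prologue: push r0 -> mem[0xad]=0x30, sp=0xad
prologue: push r3 -> mem[0xac]=0xc6, sp=0xac
prologue: push r5 -> mem[0xab]=0x0f, sp=0xab
prologue: push r6 -> mem[0xaa]=0xbf, sp=0xaa
body[0] mov  r1, r4 -> r1=0x91
body[1] xor  r0, r5, r7 -> r0=0x74
body[2] add  r5, r4, r0 -> r5=0x05
body[3] xor  r3, r3, r6 -> r3=0x79
body[4] mov  r6, r3 -> r6=0x79
body[5] mov  r2, #0x96 -> r2=0x96
body[6] add  r4, r0, r2 -> r4=0x0a
epilogue: pop r6=0xbf, sp=0xab
epilogue: pop r5=0x0f, sp=0xac
epilogue: pop r3=0xc6, sp=0xad
epilogue: pop r0=0x30, sp=0xae
prologue pushed ['r0', 'r3', 'r5', 'r6'] at ['0xad', '0xac', '0xab', '0xaa']

MEM = 0xc6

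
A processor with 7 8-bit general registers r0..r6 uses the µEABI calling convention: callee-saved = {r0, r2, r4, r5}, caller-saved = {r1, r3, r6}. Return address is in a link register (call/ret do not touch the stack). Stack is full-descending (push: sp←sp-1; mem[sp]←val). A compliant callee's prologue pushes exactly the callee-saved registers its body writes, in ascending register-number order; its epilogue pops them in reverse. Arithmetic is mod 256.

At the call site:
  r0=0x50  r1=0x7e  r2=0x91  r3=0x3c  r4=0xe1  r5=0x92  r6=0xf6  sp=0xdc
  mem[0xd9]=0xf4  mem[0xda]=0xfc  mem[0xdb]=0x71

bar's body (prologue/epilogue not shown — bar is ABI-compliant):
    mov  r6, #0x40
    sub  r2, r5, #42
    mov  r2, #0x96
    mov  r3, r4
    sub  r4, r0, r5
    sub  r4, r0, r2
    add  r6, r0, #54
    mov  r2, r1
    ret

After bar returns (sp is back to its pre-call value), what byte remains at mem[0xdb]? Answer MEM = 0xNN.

MEM = 0x91

prologue: push r2 → mem[0xdb]=0x91, sp=0xdb
prologue: push r4 → mem[0xda]=0xe1, sp=0xda
body[0] mov  r6, #0x40 → r6=0x40
body[1] sub  r2, r5, #42 → r2=0x68
body[2] mov  r2, #0x96 → r2=0x96
body[3] mov  r3, r4 → r3=0xe1
body[4] sub  r4, r0, r5 → r4=0xbe
body[5] sub  r4, r0, r2 → r4=0xba
body[6] add  r6, r0, #54 → r6=0x86
body[7] mov  r2, r1 → r2=0x7e
epilogue: pop r4=0xe1, sp=0xdb
epilogue: pop r2=0x91, sp=0xdc
prologue pushed ['r2', 'r4'] at ['0xdb', '0xda']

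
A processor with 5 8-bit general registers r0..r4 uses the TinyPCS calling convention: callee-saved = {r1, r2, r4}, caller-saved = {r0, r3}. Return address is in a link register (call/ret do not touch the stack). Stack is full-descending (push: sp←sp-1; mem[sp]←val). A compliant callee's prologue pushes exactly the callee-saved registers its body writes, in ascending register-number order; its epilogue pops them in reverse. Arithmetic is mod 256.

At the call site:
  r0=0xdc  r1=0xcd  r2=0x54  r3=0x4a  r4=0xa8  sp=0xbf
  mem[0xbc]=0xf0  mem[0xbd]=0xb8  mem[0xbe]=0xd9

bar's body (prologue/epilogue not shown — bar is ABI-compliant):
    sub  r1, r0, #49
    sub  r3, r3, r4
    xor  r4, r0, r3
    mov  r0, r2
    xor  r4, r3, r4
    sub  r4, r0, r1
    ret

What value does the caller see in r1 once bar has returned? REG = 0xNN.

REG = 0xcd

prologue: push r1 → mem[0xbe]=0xcd, sp=0xbe
prologue: push r4 → mem[0xbd]=0xa8, sp=0xbd
body[0] sub  r1, r0, #49 → r1=0xab
body[1] sub  r3, r3, r4 → r3=0xa2
body[2] xor  r4, r0, r3 → r4=0x7e
body[3] mov  r0, r2 → r0=0x54
body[4] xor  r4, r3, r4 → r4=0xdc
body[5] sub  r4, r0, r1 → r4=0xa9
epilogue: pop r4=0xa8, sp=0xbe
epilogue: pop r1=0xcd, sp=0xbf
r1 is callee-saved → restored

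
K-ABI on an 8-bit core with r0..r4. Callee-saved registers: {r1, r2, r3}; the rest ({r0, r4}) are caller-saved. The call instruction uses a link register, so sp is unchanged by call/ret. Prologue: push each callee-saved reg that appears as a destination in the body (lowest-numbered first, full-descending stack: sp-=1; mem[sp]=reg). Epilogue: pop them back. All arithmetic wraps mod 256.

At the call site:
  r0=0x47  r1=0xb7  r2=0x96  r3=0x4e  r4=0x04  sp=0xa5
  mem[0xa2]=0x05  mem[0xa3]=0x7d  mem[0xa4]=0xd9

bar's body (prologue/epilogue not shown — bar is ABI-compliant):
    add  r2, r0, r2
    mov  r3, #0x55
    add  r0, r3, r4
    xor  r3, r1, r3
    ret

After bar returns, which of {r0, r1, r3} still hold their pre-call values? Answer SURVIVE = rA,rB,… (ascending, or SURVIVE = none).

prologue: push r2 → mem[0xa4]=0x96, sp=0xa4
prologue: push r3 → mem[0xa3]=0x4e, sp=0xa3
body[0] add  r2, r0, r2 → r2=0xdd
body[1] mov  r3, #0x55 → r3=0x55
body[2] add  r0, r3, r4 → r0=0x59
body[3] xor  r3, r1, r3 → r3=0xe2
epilogue: pop r3=0x4e, sp=0xa4
epilogue: pop r2=0x96, sp=0xa5
r0: caller-saved, written=True
r1: callee-saved, written=False
r3: callee-saved, written=True

SURVIVE = r1,r3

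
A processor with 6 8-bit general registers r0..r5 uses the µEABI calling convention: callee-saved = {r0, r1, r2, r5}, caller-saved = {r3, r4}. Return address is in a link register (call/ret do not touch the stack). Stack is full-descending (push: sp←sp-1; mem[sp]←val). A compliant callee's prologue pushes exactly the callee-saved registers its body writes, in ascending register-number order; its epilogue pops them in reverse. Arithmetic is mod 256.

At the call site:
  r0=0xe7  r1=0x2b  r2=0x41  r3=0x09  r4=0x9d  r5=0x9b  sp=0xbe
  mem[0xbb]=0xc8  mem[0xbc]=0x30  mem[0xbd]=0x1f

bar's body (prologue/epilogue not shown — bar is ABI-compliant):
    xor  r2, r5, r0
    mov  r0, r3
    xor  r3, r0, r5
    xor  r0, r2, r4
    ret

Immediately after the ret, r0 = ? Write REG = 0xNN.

prologue: push r0 → mem[0xbd]=0xe7, sp=0xbd
prologue: push r2 → mem[0xbc]=0x41, sp=0xbc
body[0] xor  r2, r5, r0 → r2=0x7c
body[1] mov  r0, r3 → r0=0x09
body[2] xor  r3, r0, r5 → r3=0x92
body[3] xor  r0, r2, r4 → r0=0xe1
epilogue: pop r2=0x41, sp=0xbd
epilogue: pop r0=0xe7, sp=0xbe
r0 is callee-saved → restored

REG = 0xe7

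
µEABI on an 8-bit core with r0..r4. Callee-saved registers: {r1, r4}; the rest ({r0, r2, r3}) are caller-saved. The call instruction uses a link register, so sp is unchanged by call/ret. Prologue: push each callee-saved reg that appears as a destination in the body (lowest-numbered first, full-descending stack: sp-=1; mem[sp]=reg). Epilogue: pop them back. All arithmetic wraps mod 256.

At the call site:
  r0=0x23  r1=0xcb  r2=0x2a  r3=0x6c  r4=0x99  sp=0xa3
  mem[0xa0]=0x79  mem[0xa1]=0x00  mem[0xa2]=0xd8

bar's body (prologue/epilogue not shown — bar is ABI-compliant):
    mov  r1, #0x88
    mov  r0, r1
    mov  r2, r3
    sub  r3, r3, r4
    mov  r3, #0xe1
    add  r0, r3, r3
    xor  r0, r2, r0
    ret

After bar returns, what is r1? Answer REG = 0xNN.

prologue: push r1 → mem[0xa2]=0xcb, sp=0xa2
body[0] mov  r1, #0x88 → r1=0x88
body[1] mov  r0, r1 → r0=0x88
body[2] mov  r2, r3 → r2=0x6c
body[3] sub  r3, r3, r4 → r3=0xd3
body[4] mov  r3, #0xe1 → r3=0xe1
body[5] add  r0, r3, r3 → r0=0xc2
body[6] xor  r0, r2, r0 → r0=0xae
epilogue: pop r1=0xcb, sp=0xa3
r1 is callee-saved → restored

REG = 0xcb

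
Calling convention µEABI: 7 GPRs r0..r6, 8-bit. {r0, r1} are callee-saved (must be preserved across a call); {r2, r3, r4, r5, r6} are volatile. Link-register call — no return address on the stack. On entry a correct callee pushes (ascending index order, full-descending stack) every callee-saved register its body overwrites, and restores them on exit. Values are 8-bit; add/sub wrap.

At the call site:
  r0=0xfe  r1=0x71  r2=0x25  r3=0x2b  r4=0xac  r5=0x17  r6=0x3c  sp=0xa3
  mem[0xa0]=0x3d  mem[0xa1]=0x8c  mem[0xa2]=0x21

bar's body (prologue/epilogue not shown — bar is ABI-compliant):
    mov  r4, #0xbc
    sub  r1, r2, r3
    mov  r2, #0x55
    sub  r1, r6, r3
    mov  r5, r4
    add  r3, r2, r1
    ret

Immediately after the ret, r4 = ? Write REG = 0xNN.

REG = 0xbc

prologue: push r1 → mem[0xa2]=0x71, sp=0xa2
body[0] mov  r4, #0xbc → r4=0xbc
body[1] sub  r1, r2, r3 → r1=0xfa
body[2] mov  r2, #0x55 → r2=0x55
body[3] sub  r1, r6, r3 → r1=0x11
body[4] mov  r5, r4 → r5=0xbc
body[5] add  r3, r2, r1 → r3=0x66
epilogue: pop r1=0x71, sp=0xa3
r4 is caller-saved → body value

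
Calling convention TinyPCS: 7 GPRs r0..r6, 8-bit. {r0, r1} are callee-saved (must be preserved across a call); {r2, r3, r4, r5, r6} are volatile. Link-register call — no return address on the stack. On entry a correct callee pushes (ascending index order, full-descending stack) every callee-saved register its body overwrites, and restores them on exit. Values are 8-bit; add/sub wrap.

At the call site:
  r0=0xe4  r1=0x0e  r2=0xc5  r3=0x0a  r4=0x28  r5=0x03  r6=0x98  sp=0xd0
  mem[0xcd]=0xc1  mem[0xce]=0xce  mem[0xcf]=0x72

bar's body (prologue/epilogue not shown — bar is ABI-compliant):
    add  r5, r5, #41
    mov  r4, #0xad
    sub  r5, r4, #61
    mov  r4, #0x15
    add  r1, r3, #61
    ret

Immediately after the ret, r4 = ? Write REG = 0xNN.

REG = 0x15

prologue: push r1 -> mem[0xcf]=0x0e, sp=0xcf
body[0] add  r5, r5, #41 -> r5=0x2c
body[1] mov  r4, #0xad -> r4=0xad
body[2] sub  r5, r4, #61 -> r5=0x70
body[3] mov  r4, #0x15 -> r4=0x15
body[4] add  r1, r3, #61 -> r1=0x47
epilogue: pop r1=0x0e, sp=0xd0
r4 is caller-saved -> body value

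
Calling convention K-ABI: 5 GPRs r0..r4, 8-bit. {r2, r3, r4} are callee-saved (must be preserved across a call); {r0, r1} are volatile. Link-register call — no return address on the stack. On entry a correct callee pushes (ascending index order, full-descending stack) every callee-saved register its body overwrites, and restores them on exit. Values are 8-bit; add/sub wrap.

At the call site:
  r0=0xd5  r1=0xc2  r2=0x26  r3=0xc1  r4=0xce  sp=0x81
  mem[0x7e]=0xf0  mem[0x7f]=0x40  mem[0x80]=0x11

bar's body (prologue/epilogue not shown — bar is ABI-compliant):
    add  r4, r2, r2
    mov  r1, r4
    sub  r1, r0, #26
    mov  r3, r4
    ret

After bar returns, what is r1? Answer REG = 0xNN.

REG = 0xbb

prologue: push r3 -> mem[0x80]=0xc1, sp=0x80
prologue: push r4 -> mem[0x7f]=0xce, sp=0x7f
body[0] add  r4, r2, r2 -> r4=0x4c
body[1] mov  r1, r4 -> r1=0x4c
body[2] sub  r1, r0, #26 -> r1=0xbb
body[3] mov  r3, r4 -> r3=0x4c
epilogue: pop r4=0xce, sp=0x80
epilogue: pop r3=0xc1, sp=0x81
r1 is caller-saved -> body value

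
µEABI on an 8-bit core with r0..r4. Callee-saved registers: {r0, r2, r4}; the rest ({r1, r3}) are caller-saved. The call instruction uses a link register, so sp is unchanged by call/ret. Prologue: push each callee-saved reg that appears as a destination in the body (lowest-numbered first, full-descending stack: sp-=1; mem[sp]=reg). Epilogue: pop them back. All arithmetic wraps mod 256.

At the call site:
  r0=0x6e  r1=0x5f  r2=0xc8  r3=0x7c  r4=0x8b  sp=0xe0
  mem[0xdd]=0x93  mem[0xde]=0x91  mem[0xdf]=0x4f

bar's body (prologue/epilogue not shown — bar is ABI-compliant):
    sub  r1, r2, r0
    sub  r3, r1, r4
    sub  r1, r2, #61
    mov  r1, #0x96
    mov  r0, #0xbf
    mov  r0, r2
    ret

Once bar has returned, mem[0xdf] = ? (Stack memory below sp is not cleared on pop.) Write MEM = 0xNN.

MEM = 0x6e

prologue: push r0 → mem[0xdf]=0x6e, sp=0xdf
body[0] sub  r1, r2, r0 → r1=0x5a
body[1] sub  r3, r1, r4 → r3=0xcf
body[2] sub  r1, r2, #61 → r1=0x8b
body[3] mov  r1, #0x96 → r1=0x96
body[4] mov  r0, #0xbf → r0=0xbf
body[5] mov  r0, r2 → r0=0xc8
epilogue: pop r0=0x6e, sp=0xe0
prologue pushed ['r0'] at ['0xdf']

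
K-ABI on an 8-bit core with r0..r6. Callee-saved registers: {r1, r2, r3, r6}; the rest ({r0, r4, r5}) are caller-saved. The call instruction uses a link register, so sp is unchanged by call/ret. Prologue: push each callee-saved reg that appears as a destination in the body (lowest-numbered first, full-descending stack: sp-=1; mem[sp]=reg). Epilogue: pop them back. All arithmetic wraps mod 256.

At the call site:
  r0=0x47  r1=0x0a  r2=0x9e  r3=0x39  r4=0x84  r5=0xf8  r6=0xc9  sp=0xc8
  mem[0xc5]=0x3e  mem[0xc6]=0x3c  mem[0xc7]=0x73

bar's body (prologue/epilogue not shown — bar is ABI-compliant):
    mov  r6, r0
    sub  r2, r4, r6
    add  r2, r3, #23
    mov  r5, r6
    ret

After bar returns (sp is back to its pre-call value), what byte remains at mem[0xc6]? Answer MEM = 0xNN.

prologue: push r2 -> mem[0xc7]=0x9e, sp=0xc7
prologue: push r6 -> mem[0xc6]=0xc9, sp=0xc6
body[0] mov  r6, r0 -> r6=0x47
body[1] sub  r2, r4, r6 -> r2=0x3d
body[2] add  r2, r3, #23 -> r2=0x50
body[3] mov  r5, r6 -> r5=0x47
epilogue: pop r6=0xc9, sp=0xc7
epilogue: pop r2=0x9e, sp=0xc8
prologue pushed ['r2', 'r6'] at ['0xc7', '0xc6']

MEM = 0xc9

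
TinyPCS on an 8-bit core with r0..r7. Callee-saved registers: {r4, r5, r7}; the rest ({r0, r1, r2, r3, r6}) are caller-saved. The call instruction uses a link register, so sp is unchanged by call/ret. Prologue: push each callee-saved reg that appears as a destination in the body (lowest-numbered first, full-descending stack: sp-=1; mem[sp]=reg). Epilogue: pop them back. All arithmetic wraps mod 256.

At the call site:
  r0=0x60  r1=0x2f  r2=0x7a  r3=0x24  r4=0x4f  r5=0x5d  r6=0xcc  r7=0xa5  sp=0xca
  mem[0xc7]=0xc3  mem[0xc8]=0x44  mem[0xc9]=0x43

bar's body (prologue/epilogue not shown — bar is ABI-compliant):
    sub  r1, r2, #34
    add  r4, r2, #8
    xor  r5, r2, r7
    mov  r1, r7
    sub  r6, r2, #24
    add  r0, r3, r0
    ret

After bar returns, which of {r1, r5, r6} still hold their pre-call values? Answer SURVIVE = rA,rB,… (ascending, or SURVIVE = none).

prologue: push r4 -> mem[0xc9]=0x4f, sp=0xc9
prologue: push r5 -> mem[0xc8]=0x5d, sp=0xc8
body[0] sub  r1, r2, #34 -> r1=0x58
body[1] add  r4, r2, #8 -> r4=0x82
body[2] xor  r5, r2, r7 -> r5=0xdf
body[3] mov  r1, r7 -> r1=0xa5
body[4] sub  r6, r2, #24 -> r6=0x62
body[5] add  r0, r3, r0 -> r0=0x84
epilogue: pop r5=0x5d, sp=0xc9
epilogue: pop r4=0x4f, sp=0xca
r1: caller-saved, written=True
r5: callee-saved, written=True
r6: caller-saved, written=True

SURVIVE = r5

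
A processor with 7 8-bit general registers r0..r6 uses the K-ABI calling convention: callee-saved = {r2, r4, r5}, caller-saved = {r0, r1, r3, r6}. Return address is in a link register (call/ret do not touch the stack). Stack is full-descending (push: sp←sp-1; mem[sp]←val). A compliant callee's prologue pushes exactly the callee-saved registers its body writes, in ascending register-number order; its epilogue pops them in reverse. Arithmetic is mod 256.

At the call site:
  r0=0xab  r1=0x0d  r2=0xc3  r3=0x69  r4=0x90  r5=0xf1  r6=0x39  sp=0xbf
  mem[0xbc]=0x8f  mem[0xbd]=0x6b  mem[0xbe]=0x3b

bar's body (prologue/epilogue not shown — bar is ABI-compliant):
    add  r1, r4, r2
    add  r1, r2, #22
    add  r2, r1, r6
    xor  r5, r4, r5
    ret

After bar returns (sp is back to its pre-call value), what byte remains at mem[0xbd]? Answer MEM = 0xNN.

MEM = 0xf1

prologue: push r2 → mem[0xbe]=0xc3, sp=0xbe
prologue: push r5 → mem[0xbd]=0xf1, sp=0xbd
body[0] add  r1, r4, r2 → r1=0x53
body[1] add  r1, r2, #22 → r1=0xd9
body[2] add  r2, r1, r6 → r2=0x12
body[3] xor  r5, r4, r5 → r5=0x61
epilogue: pop r5=0xf1, sp=0xbe
epilogue: pop r2=0xc3, sp=0xbf
prologue pushed ['r2', 'r5'] at ['0xbe', '0xbd']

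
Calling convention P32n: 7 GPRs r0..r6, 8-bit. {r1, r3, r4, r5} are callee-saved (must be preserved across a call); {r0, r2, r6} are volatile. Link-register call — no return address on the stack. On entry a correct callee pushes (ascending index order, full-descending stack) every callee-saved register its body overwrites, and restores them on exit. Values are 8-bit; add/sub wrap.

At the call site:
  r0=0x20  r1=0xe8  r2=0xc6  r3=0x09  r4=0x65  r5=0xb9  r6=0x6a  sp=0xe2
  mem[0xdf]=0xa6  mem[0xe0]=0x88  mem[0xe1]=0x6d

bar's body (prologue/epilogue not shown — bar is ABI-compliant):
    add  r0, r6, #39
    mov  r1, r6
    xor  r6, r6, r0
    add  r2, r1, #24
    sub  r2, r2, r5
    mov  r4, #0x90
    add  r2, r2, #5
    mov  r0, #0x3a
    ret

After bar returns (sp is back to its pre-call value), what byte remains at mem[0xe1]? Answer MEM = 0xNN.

MEM = 0xe8

prologue: push r1 -> mem[0xe1]=0xe8, sp=0xe1
prologue: push r4 -> mem[0xe0]=0x65, sp=0xe0
body[0] add  r0, r6, #39 -> r0=0x91
body[1] mov  r1, r6 -> r1=0x6a
body[2] xor  r6, r6, r0 -> r6=0xfb
body[3] add  r2, r1, #24 -> r2=0x82
body[4] sub  r2, r2, r5 -> r2=0xc9
body[5] mov  r4, #0x90 -> r4=0x90
body[6] add  r2, r2, #5 -> r2=0xce
body[7] mov  r0, #0x3a -> r0=0x3a
epilogue: pop r4=0x65, sp=0xe1
epilogue: pop r1=0xe8, sp=0xe2
prologue pushed ['r1', 'r4'] at ['0xe1', '0xe0']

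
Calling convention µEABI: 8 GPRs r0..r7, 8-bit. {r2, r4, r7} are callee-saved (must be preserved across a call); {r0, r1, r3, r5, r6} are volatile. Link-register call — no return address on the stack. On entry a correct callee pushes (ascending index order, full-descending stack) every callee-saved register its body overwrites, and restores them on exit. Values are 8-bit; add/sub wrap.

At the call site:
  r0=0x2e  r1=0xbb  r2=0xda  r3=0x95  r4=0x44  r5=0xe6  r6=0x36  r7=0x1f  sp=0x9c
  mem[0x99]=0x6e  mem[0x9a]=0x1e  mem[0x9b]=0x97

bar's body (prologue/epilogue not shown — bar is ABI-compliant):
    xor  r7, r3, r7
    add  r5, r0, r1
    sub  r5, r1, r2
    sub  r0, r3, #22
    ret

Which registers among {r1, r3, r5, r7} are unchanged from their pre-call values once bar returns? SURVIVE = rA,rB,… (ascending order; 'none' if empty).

prologue: push r7 -> mem[0x9b]=0x1f, sp=0x9b
body[0] xor  r7, r3, r7 -> r7=0x8a
body[1] add  r5, r0, r1 -> r5=0xe9
body[2] sub  r5, r1, r2 -> r5=0xe1
body[3] sub  r0, r3, #22 -> r0=0x7f
epilogue: pop r7=0x1f, sp=0x9c
r1: caller-saved, written=False
r3: caller-saved, written=False
r5: caller-saved, written=True
r7: callee-saved, written=True

SURVIVE = r1,r3,r7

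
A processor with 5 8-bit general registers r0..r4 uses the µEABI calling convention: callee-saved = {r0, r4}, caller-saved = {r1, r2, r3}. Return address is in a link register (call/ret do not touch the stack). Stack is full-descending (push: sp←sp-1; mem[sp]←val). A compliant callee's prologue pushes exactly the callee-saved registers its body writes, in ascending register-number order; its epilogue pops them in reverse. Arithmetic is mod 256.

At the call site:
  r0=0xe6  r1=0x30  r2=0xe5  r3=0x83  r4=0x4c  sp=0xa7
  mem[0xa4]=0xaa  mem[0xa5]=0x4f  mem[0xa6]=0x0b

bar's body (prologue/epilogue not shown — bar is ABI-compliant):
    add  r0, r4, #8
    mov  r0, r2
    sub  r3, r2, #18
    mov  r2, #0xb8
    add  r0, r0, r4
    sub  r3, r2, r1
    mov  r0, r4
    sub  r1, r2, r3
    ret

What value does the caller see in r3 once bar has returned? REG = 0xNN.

REG = 0x88

prologue: push r0 -> mem[0xa6]=0xe6, sp=0xa6
body[0] add  r0, r4, #8 -> r0=0x54
body[1] mov  r0, r2 -> r0=0xe5
body[2] sub  r3, r2, #18 -> r3=0xd3
body[3] mov  r2, #0xb8 -> r2=0xb8
body[4] add  r0, r0, r4 -> r0=0x31
body[5] sub  r3, r2, r1 -> r3=0x88
body[6] mov  r0, r4 -> r0=0x4c
body[7] sub  r1, r2, r3 -> r1=0x30
epilogue: pop r0=0xe6, sp=0xa7
r3 is caller-saved -> body value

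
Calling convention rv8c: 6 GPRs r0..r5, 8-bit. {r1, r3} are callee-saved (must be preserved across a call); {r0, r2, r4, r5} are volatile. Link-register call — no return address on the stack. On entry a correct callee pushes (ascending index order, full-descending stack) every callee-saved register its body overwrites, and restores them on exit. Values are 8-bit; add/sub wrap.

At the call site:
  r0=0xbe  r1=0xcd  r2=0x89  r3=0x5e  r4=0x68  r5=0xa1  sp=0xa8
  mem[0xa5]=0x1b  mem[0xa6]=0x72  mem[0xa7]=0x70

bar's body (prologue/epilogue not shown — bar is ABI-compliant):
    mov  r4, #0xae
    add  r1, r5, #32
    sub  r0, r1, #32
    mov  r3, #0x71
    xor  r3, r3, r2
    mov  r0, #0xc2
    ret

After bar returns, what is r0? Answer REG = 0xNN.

REG = 0xc2

prologue: push r1 → mem[0xa7]=0xcd, sp=0xa7
prologue: push r3 → mem[0xa6]=0x5e, sp=0xa6
body[0] mov  r4, #0xae → r4=0xae
body[1] add  r1, r5, #32 → r1=0xc1
body[2] sub  r0, r1, #32 → r0=0xa1
body[3] mov  r3, #0x71 → r3=0x71
body[4] xor  r3, r3, r2 → r3=0xf8
body[5] mov  r0, #0xc2 → r0=0xc2
epilogue: pop r3=0x5e, sp=0xa7
epilogue: pop r1=0xcd, sp=0xa8
r0 is caller-saved → body value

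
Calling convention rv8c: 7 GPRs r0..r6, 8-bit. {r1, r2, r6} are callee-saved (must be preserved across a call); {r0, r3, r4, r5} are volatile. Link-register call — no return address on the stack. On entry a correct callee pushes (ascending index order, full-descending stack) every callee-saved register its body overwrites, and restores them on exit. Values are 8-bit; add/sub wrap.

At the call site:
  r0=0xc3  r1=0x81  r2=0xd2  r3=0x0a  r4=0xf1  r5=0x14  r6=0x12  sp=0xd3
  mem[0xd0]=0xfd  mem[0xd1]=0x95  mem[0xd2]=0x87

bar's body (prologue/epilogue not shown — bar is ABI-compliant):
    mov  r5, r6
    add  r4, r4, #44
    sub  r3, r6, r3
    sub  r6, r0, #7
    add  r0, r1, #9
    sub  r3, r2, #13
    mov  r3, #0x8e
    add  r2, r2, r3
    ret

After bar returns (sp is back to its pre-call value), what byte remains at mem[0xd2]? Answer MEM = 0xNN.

MEM = 0xd2

prologue: push r2 → mem[0xd2]=0xd2, sp=0xd2
prologue: push r6 → mem[0xd1]=0x12, sp=0xd1
body[0] mov  r5, r6 → r5=0x12
body[1] add  r4, r4, #44 → r4=0x1d
body[2] sub  r3, r6, r3 → r3=0x08
body[3] sub  r6, r0, #7 → r6=0xbc
body[4] add  r0, r1, #9 → r0=0x8a
body[5] sub  r3, r2, #13 → r3=0xc5
body[6] mov  r3, #0x8e → r3=0x8e
body[7] add  r2, r2, r3 → r2=0x60
epilogue: pop r6=0x12, sp=0xd2
epilogue: pop r2=0xd2, sp=0xd3
prologue pushed ['r2', 'r6'] at ['0xd2', '0xd1']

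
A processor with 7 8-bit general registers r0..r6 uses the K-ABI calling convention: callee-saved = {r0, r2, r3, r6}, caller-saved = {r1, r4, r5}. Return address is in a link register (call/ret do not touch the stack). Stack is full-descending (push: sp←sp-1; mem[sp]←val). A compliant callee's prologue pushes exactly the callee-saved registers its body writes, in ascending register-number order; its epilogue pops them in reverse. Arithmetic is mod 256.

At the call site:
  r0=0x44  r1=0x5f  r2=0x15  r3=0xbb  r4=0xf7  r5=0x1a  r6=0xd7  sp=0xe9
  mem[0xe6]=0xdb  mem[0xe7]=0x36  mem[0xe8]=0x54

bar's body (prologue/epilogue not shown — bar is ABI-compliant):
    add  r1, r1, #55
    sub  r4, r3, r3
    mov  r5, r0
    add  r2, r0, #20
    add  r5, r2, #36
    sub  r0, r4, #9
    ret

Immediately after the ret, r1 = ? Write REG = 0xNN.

REG = 0x96

prologue: push r0 → mem[0xe8]=0x44, sp=0xe8
prologue: push r2 → mem[0xe7]=0x15, sp=0xe7
body[0] add  r1, r1, #55 → r1=0x96
body[1] sub  r4, r3, r3 → r4=0x00
body[2] mov  r5, r0 → r5=0x44
body[3] add  r2, r0, #20 → r2=0x58
body[4] add  r5, r2, #36 → r5=0x7c
body[5] sub  r0, r4, #9 → r0=0xf7
epilogue: pop r2=0x15, sp=0xe8
epilogue: pop r0=0x44, sp=0xe9
r1 is caller-saved → body value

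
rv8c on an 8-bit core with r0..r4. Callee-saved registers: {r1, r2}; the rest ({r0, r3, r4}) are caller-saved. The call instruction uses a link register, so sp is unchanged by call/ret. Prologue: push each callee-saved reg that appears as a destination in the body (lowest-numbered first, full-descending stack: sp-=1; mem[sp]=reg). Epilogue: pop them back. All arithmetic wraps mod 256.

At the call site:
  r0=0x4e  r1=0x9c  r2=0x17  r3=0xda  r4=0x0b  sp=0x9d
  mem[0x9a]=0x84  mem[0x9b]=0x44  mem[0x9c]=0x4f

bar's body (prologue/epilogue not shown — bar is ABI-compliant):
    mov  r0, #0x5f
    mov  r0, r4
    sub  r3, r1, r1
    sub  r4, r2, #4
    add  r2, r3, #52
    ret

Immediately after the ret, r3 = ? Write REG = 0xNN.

REG = 0x00

prologue: push r2 -> mem[0x9c]=0x17, sp=0x9c
body[0] mov  r0, #0x5f -> r0=0x5f
body[1] mov  r0, r4 -> r0=0x0b
body[2] sub  r3, r1, r1 -> r3=0x00
body[3] sub  r4, r2, #4 -> r4=0x13
body[4] add  r2, r3, #52 -> r2=0x34
epilogue: pop r2=0x17, sp=0x9d
r3 is caller-saved -> body value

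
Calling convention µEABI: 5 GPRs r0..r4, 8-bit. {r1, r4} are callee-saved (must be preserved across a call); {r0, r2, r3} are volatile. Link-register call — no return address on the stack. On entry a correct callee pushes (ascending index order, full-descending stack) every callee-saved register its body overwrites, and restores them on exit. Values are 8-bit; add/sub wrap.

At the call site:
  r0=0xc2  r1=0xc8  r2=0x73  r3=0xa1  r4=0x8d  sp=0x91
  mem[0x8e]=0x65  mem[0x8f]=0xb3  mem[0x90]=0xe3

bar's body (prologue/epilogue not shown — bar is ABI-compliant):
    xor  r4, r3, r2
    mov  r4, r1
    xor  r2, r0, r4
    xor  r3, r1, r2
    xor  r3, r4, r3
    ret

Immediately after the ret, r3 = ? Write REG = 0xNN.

REG = 0x0a

prologue: push r4 -> mem[0x90]=0x8d, sp=0x90
body[0] xor  r4, r3, r2 -> r4=0xd2
body[1] mov  r4, r1 -> r4=0xc8
body[2] xor  r2, r0, r4 -> r2=0x0a
body[3] xor  r3, r1, r2 -> r3=0xc2
body[4] xor  r3, r4, r3 -> r3=0x0a
epilogue: pop r4=0x8d, sp=0x91
r3 is caller-saved -> body value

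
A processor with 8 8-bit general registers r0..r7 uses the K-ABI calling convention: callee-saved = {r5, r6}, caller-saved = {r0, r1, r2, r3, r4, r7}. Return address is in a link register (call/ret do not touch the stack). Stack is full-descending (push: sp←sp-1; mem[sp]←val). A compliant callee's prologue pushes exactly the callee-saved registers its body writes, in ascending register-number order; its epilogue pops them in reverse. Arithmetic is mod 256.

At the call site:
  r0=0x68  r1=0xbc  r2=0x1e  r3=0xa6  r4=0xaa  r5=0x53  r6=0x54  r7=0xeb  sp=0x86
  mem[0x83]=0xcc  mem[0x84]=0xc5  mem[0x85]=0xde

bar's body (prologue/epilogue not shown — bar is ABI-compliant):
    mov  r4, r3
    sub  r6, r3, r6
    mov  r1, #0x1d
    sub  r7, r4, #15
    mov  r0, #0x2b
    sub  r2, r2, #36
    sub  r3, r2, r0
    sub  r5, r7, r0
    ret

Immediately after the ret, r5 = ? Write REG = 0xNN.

prologue: push r5 -> mem[0x85]=0x53, sp=0x85
prologue: push r6 -> mem[0x84]=0x54, sp=0x84
body[0] mov  r4, r3 -> r4=0xa6
body[1] sub  r6, r3, r6 -> r6=0x52
body[2] mov  r1, #0x1d -> r1=0x1d
body[3] sub  r7, r4, #15 -> r7=0x97
body[4] mov  r0, #0x2b -> r0=0x2b
body[5] sub  r2, r2, #36 -> r2=0xfa
body[6] sub  r3, r2, r0 -> r3=0xcf
body[7] sub  r5, r7, r0 -> r5=0x6c
epilogue: pop r6=0x54, sp=0x85
epilogue: pop r5=0x53, sp=0x86
r5 is callee-saved -> restored

REG = 0x53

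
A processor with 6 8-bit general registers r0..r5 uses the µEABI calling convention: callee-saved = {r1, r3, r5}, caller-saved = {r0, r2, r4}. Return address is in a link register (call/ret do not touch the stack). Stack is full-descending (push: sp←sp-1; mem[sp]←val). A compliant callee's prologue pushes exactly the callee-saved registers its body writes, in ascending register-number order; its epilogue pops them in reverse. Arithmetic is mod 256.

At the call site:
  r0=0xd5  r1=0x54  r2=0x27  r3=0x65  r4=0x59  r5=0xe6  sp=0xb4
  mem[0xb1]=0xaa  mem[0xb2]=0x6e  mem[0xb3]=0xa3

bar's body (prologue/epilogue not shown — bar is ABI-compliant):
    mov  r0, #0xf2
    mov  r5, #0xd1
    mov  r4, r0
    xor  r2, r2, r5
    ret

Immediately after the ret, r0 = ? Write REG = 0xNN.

prologue: push r5 -> mem[0xb3]=0xe6, sp=0xb3
body[0] mov  r0, #0xf2 -> r0=0xf2
body[1] mov  r5, #0xd1 -> r5=0xd1
body[2] mov  r4, r0 -> r4=0xf2
body[3] xor  r2, r2, r5 -> r2=0xf6
epilogue: pop r5=0xe6, sp=0xb4
r0 is caller-saved -> body value

REG = 0xf2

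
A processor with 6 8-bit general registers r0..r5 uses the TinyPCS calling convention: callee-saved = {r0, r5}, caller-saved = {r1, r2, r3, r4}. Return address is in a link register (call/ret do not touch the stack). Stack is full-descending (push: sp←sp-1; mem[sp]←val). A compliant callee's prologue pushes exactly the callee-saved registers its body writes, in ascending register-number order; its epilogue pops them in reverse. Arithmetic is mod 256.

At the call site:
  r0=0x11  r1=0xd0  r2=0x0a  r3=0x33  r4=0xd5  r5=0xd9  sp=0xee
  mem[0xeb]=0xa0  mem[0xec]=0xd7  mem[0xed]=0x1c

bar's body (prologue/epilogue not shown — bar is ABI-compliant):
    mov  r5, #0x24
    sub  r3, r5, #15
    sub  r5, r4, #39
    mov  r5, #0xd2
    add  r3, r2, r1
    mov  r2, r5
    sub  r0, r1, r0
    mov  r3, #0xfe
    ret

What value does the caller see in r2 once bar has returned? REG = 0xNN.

REG = 0xd2

prologue: push r0 -> mem[0xed]=0x11, sp=0xed
prologue: push r5 -> mem[0xec]=0xd9, sp=0xec
body[0] mov  r5, #0x24 -> r5=0x24
body[1] sub  r3, r5, #15 -> r3=0x15
body[2] sub  r5, r4, #39 -> r5=0xae
body[3] mov  r5, #0xd2 -> r5=0xd2
body[4] add  r3, r2, r1 -> r3=0xda
body[5] mov  r2, r5 -> r2=0xd2
body[6] sub  r0, r1, r0 -> r0=0xbf
body[7] mov  r3, #0xfe -> r3=0xfe
epilogue: pop r5=0xd9, sp=0xed
epilogue: pop r0=0x11, sp=0xee
r2 is caller-saved -> body value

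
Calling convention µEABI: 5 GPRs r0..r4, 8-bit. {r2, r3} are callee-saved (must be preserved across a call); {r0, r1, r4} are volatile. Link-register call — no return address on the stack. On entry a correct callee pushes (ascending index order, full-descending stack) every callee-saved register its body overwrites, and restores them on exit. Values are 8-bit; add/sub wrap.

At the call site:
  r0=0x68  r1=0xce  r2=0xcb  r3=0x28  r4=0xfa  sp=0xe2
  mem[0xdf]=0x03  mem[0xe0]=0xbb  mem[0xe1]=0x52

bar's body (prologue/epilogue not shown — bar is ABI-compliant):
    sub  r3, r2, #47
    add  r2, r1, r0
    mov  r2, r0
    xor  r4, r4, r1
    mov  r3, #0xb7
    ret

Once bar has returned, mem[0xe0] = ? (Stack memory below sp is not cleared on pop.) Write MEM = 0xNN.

prologue: push r2 → mem[0xe1]=0xcb, sp=0xe1
prologue: push r3 → mem[0xe0]=0x28, sp=0xe0
body[0] sub  r3, r2, #47 → r3=0x9c
body[1] add  r2, r1, r0 → r2=0x36
body[2] mov  r2, r0 → r2=0x68
body[3] xor  r4, r4, r1 → r4=0x34
body[4] mov  r3, #0xb7 → r3=0xb7
epilogue: pop r3=0x28, sp=0xe1
epilogue: pop r2=0xcb, sp=0xe2
prologue pushed ['r2', 'r3'] at ['0xe1', '0xe0']

MEM = 0x28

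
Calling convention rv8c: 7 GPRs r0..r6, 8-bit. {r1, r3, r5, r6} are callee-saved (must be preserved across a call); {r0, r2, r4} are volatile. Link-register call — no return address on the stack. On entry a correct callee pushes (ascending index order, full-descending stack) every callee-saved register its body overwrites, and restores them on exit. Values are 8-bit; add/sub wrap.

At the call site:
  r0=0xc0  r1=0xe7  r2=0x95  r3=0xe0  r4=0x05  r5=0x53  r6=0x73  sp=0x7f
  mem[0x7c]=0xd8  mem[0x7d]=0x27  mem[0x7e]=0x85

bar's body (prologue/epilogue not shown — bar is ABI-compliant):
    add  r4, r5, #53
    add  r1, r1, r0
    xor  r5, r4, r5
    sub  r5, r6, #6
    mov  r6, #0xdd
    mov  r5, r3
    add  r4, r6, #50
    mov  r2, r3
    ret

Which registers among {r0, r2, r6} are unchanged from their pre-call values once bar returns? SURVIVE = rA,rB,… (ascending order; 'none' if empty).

prologue: push r1 → mem[0x7e]=0xe7, sp=0x7e
prologue: push r5 → mem[0x7d]=0x53, sp=0x7d
prologue: push r6 → mem[0x7c]=0x73, sp=0x7c
body[0] add  r4, r5, #53 → r4=0x88
body[1] add  r1, r1, r0 → r1=0xa7
body[2] xor  r5, r4, r5 → r5=0xdb
body[3] sub  r5, r6, #6 → r5=0x6d
body[4] mov  r6, #0xdd → r6=0xdd
body[5] mov  r5, r3 → r5=0xe0
body[6] add  r4, r6, #50 → r4=0x0f
body[7] mov  r2, r3 → r2=0xe0
epilogue: pop r6=0x73, sp=0x7d
epilogue: pop r5=0x53, sp=0x7e
epilogue: pop r1=0xe7, sp=0x7f
r0: caller-saved, written=False
r2: caller-saved, written=True
r6: callee-saved, written=True

SURVIVE = r0,r6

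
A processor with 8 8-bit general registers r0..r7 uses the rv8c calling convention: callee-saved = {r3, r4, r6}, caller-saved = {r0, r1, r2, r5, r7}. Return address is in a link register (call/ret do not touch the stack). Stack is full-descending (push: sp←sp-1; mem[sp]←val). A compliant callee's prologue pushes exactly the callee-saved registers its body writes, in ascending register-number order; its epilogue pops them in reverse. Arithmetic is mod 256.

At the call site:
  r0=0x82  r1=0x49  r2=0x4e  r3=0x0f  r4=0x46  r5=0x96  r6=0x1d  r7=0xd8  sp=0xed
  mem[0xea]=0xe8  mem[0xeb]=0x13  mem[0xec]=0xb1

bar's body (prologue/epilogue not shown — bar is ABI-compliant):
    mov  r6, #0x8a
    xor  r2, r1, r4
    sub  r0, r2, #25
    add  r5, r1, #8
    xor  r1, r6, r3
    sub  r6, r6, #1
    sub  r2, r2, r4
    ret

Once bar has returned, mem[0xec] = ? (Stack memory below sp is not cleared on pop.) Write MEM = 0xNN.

prologue: push r6 → mem[0xec]=0x1d, sp=0xec
body[0] mov  r6, #0x8a → r6=0x8a
body[1] xor  r2, r1, r4 → r2=0x0f
body[2] sub  r0, r2, #25 → r0=0xf6
body[3] add  r5, r1, #8 → r5=0x51
body[4] xor  r1, r6, r3 → r1=0x85
body[5] sub  r6, r6, #1 → r6=0x89
body[6] sub  r2, r2, r4 → r2=0xc9
epilogue: pop r6=0x1d, sp=0xed
prologue pushed ['r6'] at ['0xec']

MEM = 0x1d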